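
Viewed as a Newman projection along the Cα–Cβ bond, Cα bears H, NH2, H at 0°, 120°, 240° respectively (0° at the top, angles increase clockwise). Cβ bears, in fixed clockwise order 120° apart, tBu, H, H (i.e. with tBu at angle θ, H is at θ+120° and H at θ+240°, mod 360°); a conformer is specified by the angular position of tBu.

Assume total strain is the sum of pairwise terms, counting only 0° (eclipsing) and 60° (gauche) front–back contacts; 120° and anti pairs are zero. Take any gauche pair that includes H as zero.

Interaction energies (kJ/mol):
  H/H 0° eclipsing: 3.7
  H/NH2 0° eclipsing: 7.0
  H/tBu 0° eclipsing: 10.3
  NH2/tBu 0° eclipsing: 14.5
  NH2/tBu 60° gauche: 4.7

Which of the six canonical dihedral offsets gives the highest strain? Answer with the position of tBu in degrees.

tBu at 0° (eclipsed): H–tBu eclipsed, NH2–H eclipsed, H–H eclipsed; 10.3 + 7.0 + 3.7 = 21.0 kJ/mol.
tBu at 60° (staggered): NH2–tBu gauche; 4.7 = 4.7 kJ/mol.
tBu at 120° (eclipsed): H–H eclipsed, NH2–tBu eclipsed, H–H eclipsed; 3.7 + 14.5 + 3.7 = 21.9 kJ/mol.
tBu at 180° (staggered): NH2–tBu gauche; 4.7 = 4.7 kJ/mol.
tBu at 240° (eclipsed): H–H eclipsed, NH2–H eclipsed, H–tBu eclipsed; 3.7 + 7.0 + 10.3 = 21.0 kJ/mol.
tBu at 300° (staggered): no non-H gauche contacts → 0.0 kJ/mol.
The maximum (21.9 kJ/mol) occurs with tBu at 120°.

120°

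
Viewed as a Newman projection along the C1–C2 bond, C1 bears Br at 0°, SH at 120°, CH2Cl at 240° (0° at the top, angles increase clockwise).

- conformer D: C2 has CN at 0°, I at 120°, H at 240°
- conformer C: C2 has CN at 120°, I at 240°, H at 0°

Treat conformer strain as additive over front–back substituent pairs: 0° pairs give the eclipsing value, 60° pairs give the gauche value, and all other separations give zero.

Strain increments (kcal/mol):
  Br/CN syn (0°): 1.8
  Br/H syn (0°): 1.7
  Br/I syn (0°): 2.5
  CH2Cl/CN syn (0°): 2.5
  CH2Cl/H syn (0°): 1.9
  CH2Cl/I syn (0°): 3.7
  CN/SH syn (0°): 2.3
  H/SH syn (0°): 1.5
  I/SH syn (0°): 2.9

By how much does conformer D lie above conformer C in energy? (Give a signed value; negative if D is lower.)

-1.1 kcal/mol

D (eclipsed): Br–CN eclipsed, SH–I eclipsed, CH2Cl–H eclipsed; 1.8 + 2.9 + 1.9 = 6.6 kcal/mol.
C (eclipsed): Br–H eclipsed, SH–CN eclipsed, CH2Cl–I eclipsed; 1.7 + 2.3 + 3.7 = 7.7 kcal/mol.
E(D) − E(C) = 6.6 − 7.7 = -1.1 kcal/mol.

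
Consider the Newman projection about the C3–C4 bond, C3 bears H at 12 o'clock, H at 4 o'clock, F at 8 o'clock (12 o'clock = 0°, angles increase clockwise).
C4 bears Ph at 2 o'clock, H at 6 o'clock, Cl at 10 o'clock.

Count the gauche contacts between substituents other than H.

1

Non-H gauche pairs: F(240°)/Cl(300°) — 1 interaction.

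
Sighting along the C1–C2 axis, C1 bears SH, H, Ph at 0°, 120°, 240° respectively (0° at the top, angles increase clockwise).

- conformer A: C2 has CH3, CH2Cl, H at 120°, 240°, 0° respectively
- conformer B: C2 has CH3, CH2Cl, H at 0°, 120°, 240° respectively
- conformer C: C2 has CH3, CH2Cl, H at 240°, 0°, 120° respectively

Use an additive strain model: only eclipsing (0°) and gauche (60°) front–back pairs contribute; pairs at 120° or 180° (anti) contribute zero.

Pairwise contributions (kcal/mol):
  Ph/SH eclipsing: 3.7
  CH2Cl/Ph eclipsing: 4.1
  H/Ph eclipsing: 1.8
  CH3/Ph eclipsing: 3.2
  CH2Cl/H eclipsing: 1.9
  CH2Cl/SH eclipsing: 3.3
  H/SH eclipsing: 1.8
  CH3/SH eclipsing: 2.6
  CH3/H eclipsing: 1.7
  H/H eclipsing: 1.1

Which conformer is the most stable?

A (eclipsed): SH–H eclipsed, H–CH3 eclipsed, Ph–CH2Cl eclipsed; 1.8 + 1.7 + 4.1 = 7.6 kcal/mol.
B (eclipsed): SH–CH3 eclipsed, H–CH2Cl eclipsed, Ph–H eclipsed; 2.6 + 1.9 + 1.8 = 6.3 kcal/mol.
C (eclipsed): SH–CH2Cl eclipsed, H–H eclipsed, Ph–CH3 eclipsed; 3.3 + 1.1 + 3.2 = 7.6 kcal/mol.
B has the lowest total (6.3 kcal/mol).

B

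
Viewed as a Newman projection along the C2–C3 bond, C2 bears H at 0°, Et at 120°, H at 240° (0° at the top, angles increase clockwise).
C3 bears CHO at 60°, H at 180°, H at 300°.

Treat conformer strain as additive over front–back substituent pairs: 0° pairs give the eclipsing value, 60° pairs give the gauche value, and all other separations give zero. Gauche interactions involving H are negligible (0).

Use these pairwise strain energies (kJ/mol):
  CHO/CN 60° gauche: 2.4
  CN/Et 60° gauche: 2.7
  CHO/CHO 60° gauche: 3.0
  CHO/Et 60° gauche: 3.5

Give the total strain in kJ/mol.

3.5 kJ/mol

This conformer (staggered): Et(120°)/CHO(60°) gauche 3.5 → 3.5 kJ/mol.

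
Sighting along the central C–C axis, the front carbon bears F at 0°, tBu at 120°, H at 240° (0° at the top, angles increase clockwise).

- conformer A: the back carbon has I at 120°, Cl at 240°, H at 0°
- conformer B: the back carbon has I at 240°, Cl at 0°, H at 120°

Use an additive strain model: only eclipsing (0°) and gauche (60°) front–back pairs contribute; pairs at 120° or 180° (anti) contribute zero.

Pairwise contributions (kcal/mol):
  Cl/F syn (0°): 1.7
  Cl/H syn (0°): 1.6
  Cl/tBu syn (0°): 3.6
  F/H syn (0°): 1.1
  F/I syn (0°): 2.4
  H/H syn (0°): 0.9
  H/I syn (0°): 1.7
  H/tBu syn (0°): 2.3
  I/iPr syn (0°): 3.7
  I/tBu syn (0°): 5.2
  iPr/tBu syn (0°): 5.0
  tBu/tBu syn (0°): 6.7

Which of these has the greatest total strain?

A (eclipsed): F(0°)/H(0°) eclipsed 1.1; tBu(120°)/I(120°) eclipsed 5.2; H(240°)/Cl(240°) eclipsed 1.6 → 7.9 kcal/mol.
B (eclipsed): F(0°)/Cl(0°) eclipsed 1.7; tBu(120°)/H(120°) eclipsed 2.3; H(240°)/I(240°) eclipsed 1.7 → 5.7 kcal/mol.
A has the highest total (7.9 kcal/mol).

A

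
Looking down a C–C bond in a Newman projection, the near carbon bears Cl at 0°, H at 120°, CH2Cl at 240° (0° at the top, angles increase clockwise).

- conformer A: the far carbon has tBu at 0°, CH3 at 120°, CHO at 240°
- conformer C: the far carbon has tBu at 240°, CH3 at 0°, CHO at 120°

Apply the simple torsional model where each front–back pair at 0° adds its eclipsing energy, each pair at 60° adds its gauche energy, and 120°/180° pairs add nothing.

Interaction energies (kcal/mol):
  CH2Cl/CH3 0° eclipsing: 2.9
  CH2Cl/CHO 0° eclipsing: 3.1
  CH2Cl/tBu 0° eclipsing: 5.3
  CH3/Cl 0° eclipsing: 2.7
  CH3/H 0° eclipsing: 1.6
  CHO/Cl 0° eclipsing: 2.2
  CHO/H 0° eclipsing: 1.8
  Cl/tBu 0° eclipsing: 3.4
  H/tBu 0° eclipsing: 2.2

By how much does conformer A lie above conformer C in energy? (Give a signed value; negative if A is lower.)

A (eclipsed): Cl(0°)/tBu(0°) eclipsed 3.4; H(120°)/CH3(120°) eclipsed 1.6; CH2Cl(240°)/CHO(240°) eclipsed 3.1 → 8.1 kcal/mol.
C (eclipsed): Cl(0°)/CH3(0°) eclipsed 2.7; H(120°)/CHO(120°) eclipsed 1.8; CH2Cl(240°)/tBu(240°) eclipsed 5.3 → 9.8 kcal/mol.
E(A) − E(C) = 8.1 − 9.8 = -1.7 kcal/mol.

-1.7 kcal/mol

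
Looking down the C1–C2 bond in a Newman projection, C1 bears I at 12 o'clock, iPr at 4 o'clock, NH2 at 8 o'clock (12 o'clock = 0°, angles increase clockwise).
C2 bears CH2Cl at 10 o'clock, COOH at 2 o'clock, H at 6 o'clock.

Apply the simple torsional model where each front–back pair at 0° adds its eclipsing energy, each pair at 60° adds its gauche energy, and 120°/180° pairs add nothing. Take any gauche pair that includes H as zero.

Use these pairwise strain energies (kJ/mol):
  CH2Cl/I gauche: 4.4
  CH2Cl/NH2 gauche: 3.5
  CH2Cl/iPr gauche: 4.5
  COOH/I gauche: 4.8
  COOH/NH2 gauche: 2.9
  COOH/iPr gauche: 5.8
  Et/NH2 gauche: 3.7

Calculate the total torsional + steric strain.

This conformer (staggered): I–CH2Cl gauche, I–COOH gauche, iPr–COOH gauche, NH2–CH2Cl gauche; 4.4 + 4.8 + 5.8 + 3.5 = 18.5 kJ/mol.

18.5 kJ/mol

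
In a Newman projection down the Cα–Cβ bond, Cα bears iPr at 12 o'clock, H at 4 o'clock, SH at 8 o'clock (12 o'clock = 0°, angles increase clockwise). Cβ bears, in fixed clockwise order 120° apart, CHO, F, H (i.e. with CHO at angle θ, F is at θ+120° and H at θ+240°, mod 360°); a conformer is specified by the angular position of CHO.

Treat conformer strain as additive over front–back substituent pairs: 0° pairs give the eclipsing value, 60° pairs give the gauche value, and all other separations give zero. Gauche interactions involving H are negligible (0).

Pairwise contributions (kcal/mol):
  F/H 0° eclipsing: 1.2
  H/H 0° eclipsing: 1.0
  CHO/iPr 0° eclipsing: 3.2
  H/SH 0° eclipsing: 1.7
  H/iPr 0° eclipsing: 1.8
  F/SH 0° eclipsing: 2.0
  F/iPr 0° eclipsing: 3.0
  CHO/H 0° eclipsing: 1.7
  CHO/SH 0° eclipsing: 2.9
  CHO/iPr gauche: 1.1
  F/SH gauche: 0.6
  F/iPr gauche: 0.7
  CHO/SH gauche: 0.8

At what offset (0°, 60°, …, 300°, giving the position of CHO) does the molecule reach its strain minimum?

CHO at 0° is eclipsed. iPr at 0° is eclipsed with CHO at 0° (3.2); H at 120° is eclipsed with F at 120° (1.2); SH at 240° is eclipsed with H at 240° (1.7). Total 6.1 kcal/mol.
CHO at 60° is staggered. iPr at 0° is gauche with CHO at 60° (1.1); SH at 240° is gauche with F at 180° (0.6). Total 1.7 kcal/mol.
CHO at 120° is eclipsed. iPr at 0° is eclipsed with H at 0° (1.8); H at 120° is eclipsed with CHO at 120° (1.7); SH at 240° is eclipsed with F at 240° (2.0). Total 5.5 kcal/mol.
CHO at 180° is staggered. iPr at 0° is gauche with F at 300° (0.7); SH at 240° is gauche with CHO at 180° (0.8); SH at 240° is gauche with F at 300° (0.6). Total 2.1 kcal/mol.
CHO at 240° is eclipsed. iPr at 0° is eclipsed with F at 0° (3.0); H at 120° is eclipsed with H at 120° (1.0); SH at 240° is eclipsed with CHO at 240° (2.9). Total 6.9 kcal/mol.
CHO at 300° is staggered. iPr at 0° is gauche with CHO at 300° (1.1); iPr at 0° is gauche with F at 60° (0.7); SH at 240° is gauche with CHO at 300° (0.8). Total 2.6 kcal/mol.
The minimum (1.7 kcal/mol) occurs with CHO at 60°.

60°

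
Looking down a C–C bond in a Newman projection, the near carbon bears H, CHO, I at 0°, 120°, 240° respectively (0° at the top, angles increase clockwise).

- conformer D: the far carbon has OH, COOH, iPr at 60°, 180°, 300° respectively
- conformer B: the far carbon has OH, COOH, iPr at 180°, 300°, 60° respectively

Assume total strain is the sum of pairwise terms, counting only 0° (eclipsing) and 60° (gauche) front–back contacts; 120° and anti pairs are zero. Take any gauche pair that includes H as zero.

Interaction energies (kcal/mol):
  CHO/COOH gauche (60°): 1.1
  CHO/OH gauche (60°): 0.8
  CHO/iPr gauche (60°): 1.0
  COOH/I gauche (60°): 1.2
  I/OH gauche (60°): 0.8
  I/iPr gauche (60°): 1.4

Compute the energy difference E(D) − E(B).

D (staggered): CHO(120°)/OH(60°) gauche 0.8; CHO(120°)/COOH(180°) gauche 1.1; I(240°)/COOH(180°) gauche 1.2; I(240°)/iPr(300°) gauche 1.4 → 4.5 kcal/mol.
B (staggered): CHO(120°)/OH(180°) gauche 0.8; CHO(120°)/iPr(60°) gauche 1.0; I(240°)/OH(180°) gauche 0.8; I(240°)/COOH(300°) gauche 1.2 → 3.8 kcal/mol.
E(D) − E(B) = 4.5 − 3.8 = +0.7 kcal/mol.

+0.7 kcal/mol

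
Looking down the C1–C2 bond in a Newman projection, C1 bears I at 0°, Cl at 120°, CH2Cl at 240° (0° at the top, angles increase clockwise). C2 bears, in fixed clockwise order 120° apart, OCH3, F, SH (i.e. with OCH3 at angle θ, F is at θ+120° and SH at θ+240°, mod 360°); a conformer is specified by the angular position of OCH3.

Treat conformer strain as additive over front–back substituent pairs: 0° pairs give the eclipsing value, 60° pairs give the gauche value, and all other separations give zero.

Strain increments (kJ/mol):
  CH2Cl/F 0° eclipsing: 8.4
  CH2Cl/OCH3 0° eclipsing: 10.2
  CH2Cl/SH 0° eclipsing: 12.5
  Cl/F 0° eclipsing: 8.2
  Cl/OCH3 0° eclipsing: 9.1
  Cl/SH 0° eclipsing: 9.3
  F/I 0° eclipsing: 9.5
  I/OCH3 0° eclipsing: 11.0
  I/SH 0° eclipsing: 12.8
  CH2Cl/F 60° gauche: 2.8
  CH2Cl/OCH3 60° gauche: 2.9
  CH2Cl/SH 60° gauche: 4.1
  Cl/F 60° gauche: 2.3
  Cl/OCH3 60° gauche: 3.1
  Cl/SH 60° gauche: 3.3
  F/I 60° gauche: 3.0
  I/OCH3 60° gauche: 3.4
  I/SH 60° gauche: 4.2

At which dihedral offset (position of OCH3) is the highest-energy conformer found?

OCH3 at 0° is eclipsed. I at 0° is eclipsed with OCH3 at 0° (11.0); Cl at 120° is eclipsed with F at 120° (8.2); CH2Cl at 240° is eclipsed with SH at 240° (12.5). Total 31.7 kJ/mol.
OCH3 at 60° is staggered. I at 0° is gauche with OCH3 at 60° (3.4); I at 0° is gauche with SH at 300° (4.2); Cl at 120° is gauche with OCH3 at 60° (3.1); Cl at 120° is gauche with F at 180° (2.3); CH2Cl at 240° is gauche with F at 180° (2.8); CH2Cl at 240° is gauche with SH at 300° (4.1). Total 19.9 kJ/mol.
OCH3 at 120° is eclipsed. I at 0° is eclipsed with SH at 0° (12.8); Cl at 120° is eclipsed with OCH3 at 120° (9.1); CH2Cl at 240° is eclipsed with F at 240° (8.4). Total 30.3 kJ/mol.
OCH3 at 180° is staggered. I at 0° is gauche with F at 300° (3.0); I at 0° is gauche with SH at 60° (4.2); Cl at 120° is gauche with OCH3 at 180° (3.1); Cl at 120° is gauche with SH at 60° (3.3); CH2Cl at 240° is gauche with OCH3 at 180° (2.9); CH2Cl at 240° is gauche with F at 300° (2.8). Total 19.3 kJ/mol.
OCH3 at 240° is eclipsed. I at 0° is eclipsed with F at 0° (9.5); Cl at 120° is eclipsed with SH at 120° (9.3); CH2Cl at 240° is eclipsed with OCH3 at 240° (10.2). Total 29.0 kJ/mol.
OCH3 at 300° is staggered. I at 0° is gauche with OCH3 at 300° (3.4); I at 0° is gauche with F at 60° (3.0); Cl at 120° is gauche with F at 60° (2.3); Cl at 120° is gauche with SH at 180° (3.3); CH2Cl at 240° is gauche with OCH3 at 300° (2.9); CH2Cl at 240° is gauche with SH at 180° (4.1). Total 19.0 kJ/mol.
The maximum (31.7 kJ/mol) occurs with OCH3 at 0°.

0°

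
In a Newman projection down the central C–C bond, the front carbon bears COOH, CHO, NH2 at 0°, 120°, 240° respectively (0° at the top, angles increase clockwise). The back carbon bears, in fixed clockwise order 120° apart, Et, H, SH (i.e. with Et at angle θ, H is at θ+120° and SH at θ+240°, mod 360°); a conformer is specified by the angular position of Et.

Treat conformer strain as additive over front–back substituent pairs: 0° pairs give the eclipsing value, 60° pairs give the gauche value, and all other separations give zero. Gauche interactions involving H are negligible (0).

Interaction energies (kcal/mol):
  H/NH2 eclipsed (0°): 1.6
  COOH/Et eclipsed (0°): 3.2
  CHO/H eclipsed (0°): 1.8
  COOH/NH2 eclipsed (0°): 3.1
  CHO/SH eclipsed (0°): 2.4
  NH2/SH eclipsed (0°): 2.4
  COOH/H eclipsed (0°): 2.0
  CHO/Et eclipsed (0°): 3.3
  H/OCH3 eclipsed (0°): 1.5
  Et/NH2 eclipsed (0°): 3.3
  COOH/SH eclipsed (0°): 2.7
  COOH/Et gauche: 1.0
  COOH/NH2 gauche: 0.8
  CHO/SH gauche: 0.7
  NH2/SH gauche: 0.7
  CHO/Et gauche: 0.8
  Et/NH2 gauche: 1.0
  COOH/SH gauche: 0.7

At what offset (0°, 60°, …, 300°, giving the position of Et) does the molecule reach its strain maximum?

Et at 0° (eclipsed): COOH(0°)/Et(0°) eclipsed 3.2; CHO(120°)/H(120°) eclipsed 1.8; NH2(240°)/SH(240°) eclipsed 2.4 → 7.4 kcal/mol.
Et at 60° (staggered): COOH(0°)/Et(60°) gauche 1.0; COOH(0°)/SH(300°) gauche 0.7; CHO(120°)/Et(60°) gauche 0.8; NH2(240°)/SH(300°) gauche 0.7 → 3.2 kcal/mol.
Et at 120° (eclipsed): COOH(0°)/SH(0°) eclipsed 2.7; CHO(120°)/Et(120°) eclipsed 3.3; NH2(240°)/H(240°) eclipsed 1.6 → 7.6 kcal/mol.
Et at 180° (staggered): COOH(0°)/SH(60°) gauche 0.7; CHO(120°)/Et(180°) gauche 0.8; CHO(120°)/SH(60°) gauche 0.7; NH2(240°)/Et(180°) gauche 1.0 → 3.2 kcal/mol.
Et at 240° (eclipsed): COOH(0°)/H(0°) eclipsed 2.0; CHO(120°)/SH(120°) eclipsed 2.4; NH2(240°)/Et(240°) eclipsed 3.3 → 7.7 kcal/mol.
Et at 300° (staggered): COOH(0°)/Et(300°) gauche 1.0; CHO(120°)/SH(180°) gauche 0.7; NH2(240°)/Et(300°) gauche 1.0; NH2(240°)/SH(180°) gauche 0.7 → 3.4 kcal/mol.
The maximum (7.7 kcal/mol) occurs with Et at 240°.

240°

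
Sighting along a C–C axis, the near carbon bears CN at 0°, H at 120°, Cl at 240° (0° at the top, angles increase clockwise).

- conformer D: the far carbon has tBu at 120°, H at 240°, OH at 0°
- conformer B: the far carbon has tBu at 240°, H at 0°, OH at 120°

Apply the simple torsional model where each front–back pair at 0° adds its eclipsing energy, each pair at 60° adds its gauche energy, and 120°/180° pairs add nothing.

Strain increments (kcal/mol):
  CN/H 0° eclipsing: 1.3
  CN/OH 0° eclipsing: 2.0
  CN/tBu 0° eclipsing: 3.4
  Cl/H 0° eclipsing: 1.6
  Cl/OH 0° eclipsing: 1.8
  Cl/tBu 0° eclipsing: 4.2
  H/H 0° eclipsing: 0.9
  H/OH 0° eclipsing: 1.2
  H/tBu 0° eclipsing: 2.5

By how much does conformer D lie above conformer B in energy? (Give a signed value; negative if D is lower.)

D is eclipsed. CN at 0° is eclipsed with OH at 0° (2.0); H at 120° is eclipsed with tBu at 120° (2.5); Cl at 240° is eclipsed with H at 240° (1.6). Total 6.1 kcal/mol.
B is eclipsed. CN at 0° is eclipsed with H at 0° (1.3); H at 120° is eclipsed with OH at 120° (1.2); Cl at 240° is eclipsed with tBu at 240° (4.2). Total 6.7 kcal/mol.
E(D) − E(B) = 6.1 − 6.7 = -0.6 kcal/mol.

-0.6 kcal/mol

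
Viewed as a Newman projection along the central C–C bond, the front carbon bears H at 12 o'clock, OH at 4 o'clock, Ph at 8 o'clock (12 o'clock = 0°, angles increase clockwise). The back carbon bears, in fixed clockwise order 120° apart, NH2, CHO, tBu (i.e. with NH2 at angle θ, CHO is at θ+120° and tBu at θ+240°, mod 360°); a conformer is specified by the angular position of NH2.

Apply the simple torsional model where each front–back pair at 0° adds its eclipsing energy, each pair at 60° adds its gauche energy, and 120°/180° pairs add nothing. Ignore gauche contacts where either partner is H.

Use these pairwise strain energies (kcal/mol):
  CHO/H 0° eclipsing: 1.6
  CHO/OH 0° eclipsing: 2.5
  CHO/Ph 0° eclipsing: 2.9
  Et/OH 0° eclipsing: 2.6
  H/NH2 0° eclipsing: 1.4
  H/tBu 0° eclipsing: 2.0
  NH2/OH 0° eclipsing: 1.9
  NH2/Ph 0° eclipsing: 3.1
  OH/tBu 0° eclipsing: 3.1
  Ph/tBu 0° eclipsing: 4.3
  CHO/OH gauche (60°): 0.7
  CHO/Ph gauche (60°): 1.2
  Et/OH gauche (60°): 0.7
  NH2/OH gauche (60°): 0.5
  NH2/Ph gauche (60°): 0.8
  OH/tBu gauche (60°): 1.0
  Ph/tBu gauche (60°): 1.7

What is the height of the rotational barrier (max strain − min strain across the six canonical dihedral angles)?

NH2 at 0° (eclipsed): H(0°)/NH2(0°) eclipsed 1.4; OH(120°)/CHO(120°) eclipsed 2.5; Ph(240°)/tBu(240°) eclipsed 4.3 → 8.2 kcal/mol.
NH2 at 60° (staggered): OH(120°)/NH2(60°) gauche 0.5; OH(120°)/CHO(180°) gauche 0.7; Ph(240°)/CHO(180°) gauche 1.2; Ph(240°)/tBu(300°) gauche 1.7 → 4.1 kcal/mol.
NH2 at 120° (eclipsed): H(0°)/tBu(0°) eclipsed 2.0; OH(120°)/NH2(120°) eclipsed 1.9; Ph(240°)/CHO(240°) eclipsed 2.9 → 6.8 kcal/mol.
NH2 at 180° (staggered): OH(120°)/NH2(180°) gauche 0.5; OH(120°)/tBu(60°) gauche 1.0; Ph(240°)/NH2(180°) gauche 0.8; Ph(240°)/CHO(300°) gauche 1.2 → 3.5 kcal/mol.
NH2 at 240° (eclipsed): H(0°)/CHO(0°) eclipsed 1.6; OH(120°)/tBu(120°) eclipsed 3.1; Ph(240°)/NH2(240°) eclipsed 3.1 → 7.8 kcal/mol.
NH2 at 300° (staggered): OH(120°)/CHO(60°) gauche 0.7; OH(120°)/tBu(180°) gauche 1.0; Ph(240°)/NH2(300°) gauche 0.8; Ph(240°)/tBu(180°) gauche 1.7 → 4.2 kcal/mol.
Max at 0° (8.2 kcal/mol), min at 180° (3.5 kcal/mol); barrier = 4.7 kcal/mol.

4.7 kcal/mol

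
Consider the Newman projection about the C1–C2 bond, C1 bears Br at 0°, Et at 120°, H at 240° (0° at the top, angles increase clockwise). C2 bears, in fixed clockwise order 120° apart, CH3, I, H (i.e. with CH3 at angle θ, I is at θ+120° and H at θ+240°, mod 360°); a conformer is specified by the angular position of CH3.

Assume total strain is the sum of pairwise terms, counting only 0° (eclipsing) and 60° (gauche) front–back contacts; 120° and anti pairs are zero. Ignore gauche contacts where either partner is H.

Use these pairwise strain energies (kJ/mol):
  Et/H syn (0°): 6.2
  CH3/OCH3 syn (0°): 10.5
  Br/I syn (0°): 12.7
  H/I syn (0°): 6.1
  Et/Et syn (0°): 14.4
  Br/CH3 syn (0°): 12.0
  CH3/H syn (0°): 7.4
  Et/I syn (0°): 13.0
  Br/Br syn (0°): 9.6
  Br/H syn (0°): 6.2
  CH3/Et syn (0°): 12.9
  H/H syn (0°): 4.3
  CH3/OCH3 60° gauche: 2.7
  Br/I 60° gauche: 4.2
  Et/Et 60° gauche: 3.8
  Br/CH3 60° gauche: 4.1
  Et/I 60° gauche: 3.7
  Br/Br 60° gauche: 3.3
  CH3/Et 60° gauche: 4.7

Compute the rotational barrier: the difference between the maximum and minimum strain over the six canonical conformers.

20.4 kJ/mol

CH3 at 0° is eclipsed. Br at 0° is eclipsed with CH3 at 0° (12.0); Et at 120° is eclipsed with I at 120° (13.0); H at 240° is eclipsed with H at 240° (4.3). Total 29.3 kJ/mol.
CH3 at 60° is staggered. Br at 0° is gauche with CH3 at 60° (4.1); Et at 120° is gauche with CH3 at 60° (4.7); Et at 120° is gauche with I at 180° (3.7). Total 12.5 kJ/mol.
CH3 at 120° is eclipsed. Br at 0° is eclipsed with H at 0° (6.2); Et at 120° is eclipsed with CH3 at 120° (12.9); H at 240° is eclipsed with I at 240° (6.1). Total 25.2 kJ/mol.
CH3 at 180° is staggered. Br at 0° is gauche with I at 300° (4.2); Et at 120° is gauche with CH3 at 180° (4.7). Total 8.9 kJ/mol.
CH3 at 240° is eclipsed. Br at 0° is eclipsed with I at 0° (12.7); Et at 120° is eclipsed with H at 120° (6.2); H at 240° is eclipsed with CH3 at 240° (7.4). Total 26.3 kJ/mol.
CH3 at 300° is staggered. Br at 0° is gauche with CH3 at 300° (4.1); Br at 0° is gauche with I at 60° (4.2); Et at 120° is gauche with I at 60° (3.7). Total 12.0 kJ/mol.
Max at 0° (29.3 kJ/mol), min at 180° (8.9 kJ/mol); barrier = 20.4 kJ/mol.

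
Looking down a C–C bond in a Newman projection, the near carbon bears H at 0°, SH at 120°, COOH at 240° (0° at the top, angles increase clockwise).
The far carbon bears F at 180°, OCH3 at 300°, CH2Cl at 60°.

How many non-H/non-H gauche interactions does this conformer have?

Non-H gauche pairs: SH(120°)/F(180°); SH(120°)/CH2Cl(60°); COOH(240°)/F(180°); COOH(240°)/OCH3(300°) — 4 interactions.

4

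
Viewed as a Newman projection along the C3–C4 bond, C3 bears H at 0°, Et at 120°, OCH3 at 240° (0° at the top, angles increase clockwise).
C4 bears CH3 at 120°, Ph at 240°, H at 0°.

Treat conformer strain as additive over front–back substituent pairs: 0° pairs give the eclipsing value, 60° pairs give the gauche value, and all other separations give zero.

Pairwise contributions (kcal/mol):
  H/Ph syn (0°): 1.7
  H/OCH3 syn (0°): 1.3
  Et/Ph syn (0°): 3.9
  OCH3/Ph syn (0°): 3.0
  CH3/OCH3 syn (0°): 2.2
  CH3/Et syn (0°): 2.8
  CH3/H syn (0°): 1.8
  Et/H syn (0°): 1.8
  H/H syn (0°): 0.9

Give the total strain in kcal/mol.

This conformer is eclipsed. H at 0° is eclipsed with H at 0° (0.9); Et at 120° is eclipsed with CH3 at 120° (2.8); OCH3 at 240° is eclipsed with Ph at 240° (3.0). Total 6.7 kcal/mol.

6.7 kcal/mol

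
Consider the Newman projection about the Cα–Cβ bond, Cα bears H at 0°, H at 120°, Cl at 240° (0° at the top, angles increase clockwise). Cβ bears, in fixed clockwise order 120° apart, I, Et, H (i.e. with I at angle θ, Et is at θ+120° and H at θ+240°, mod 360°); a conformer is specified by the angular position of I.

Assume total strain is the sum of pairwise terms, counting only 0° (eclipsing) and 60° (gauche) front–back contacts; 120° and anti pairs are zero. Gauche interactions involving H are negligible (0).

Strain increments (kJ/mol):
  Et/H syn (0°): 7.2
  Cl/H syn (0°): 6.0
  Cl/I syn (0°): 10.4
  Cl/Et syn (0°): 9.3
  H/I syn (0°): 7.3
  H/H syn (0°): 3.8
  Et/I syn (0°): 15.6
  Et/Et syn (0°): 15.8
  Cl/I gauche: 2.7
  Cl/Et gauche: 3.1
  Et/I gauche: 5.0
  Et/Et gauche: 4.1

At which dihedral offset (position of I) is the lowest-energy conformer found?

I at 0° is eclipsed. H at 0° is eclipsed with I at 0° (7.3); H at 120° is eclipsed with Et at 120° (7.2); Cl at 240° is eclipsed with H at 240° (6.0). Total 20.5 kJ/mol.
I at 60° is staggered. Cl at 240° is gauche with Et at 180° (3.1). Total 3.1 kJ/mol.
I at 120° is eclipsed. H at 0° is eclipsed with H at 0° (3.8); H at 120° is eclipsed with I at 120° (7.3); Cl at 240° is eclipsed with Et at 240° (9.3). Total 20.4 kJ/mol.
I at 180° is staggered. Cl at 240° is gauche with I at 180° (2.7); Cl at 240° is gauche with Et at 300° (3.1). Total 5.8 kJ/mol.
I at 240° is eclipsed. H at 0° is eclipsed with Et at 0° (7.2); H at 120° is eclipsed with H at 120° (3.8); Cl at 240° is eclipsed with I at 240° (10.4). Total 21.4 kJ/mol.
I at 300° is staggered. Cl at 240° is gauche with I at 300° (2.7). Total 2.7 kJ/mol.
The minimum (2.7 kJ/mol) occurs with I at 300°.

300°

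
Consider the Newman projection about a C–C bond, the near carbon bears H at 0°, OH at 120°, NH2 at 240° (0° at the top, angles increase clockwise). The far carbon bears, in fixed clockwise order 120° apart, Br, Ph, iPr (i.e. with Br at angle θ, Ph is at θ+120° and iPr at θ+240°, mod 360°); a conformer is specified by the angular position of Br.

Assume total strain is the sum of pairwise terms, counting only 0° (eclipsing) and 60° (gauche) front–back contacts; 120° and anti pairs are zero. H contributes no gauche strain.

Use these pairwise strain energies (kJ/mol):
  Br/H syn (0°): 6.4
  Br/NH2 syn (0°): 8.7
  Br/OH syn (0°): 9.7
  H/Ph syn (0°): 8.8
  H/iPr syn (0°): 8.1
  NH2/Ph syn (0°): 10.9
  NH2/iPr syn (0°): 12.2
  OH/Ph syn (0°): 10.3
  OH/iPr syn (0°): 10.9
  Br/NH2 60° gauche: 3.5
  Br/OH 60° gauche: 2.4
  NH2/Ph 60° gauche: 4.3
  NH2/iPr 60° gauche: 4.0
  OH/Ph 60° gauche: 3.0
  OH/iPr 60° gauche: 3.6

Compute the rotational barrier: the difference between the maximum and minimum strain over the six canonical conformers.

Br at 0° is eclipsed. H at 0° is eclipsed with Br at 0° (6.4); OH at 120° is eclipsed with Ph at 120° (10.3); NH2 at 240° is eclipsed with iPr at 240° (12.2). Total 28.9 kJ/mol.
Br at 60° is staggered. OH at 120° is gauche with Br at 60° (2.4); OH at 120° is gauche with Ph at 180° (3.0); NH2 at 240° is gauche with Ph at 180° (4.3); NH2 at 240° is gauche with iPr at 300° (4.0). Total 13.7 kJ/mol.
Br at 120° is eclipsed. H at 0° is eclipsed with iPr at 0° (8.1); OH at 120° is eclipsed with Br at 120° (9.7); NH2 at 240° is eclipsed with Ph at 240° (10.9). Total 28.7 kJ/mol.
Br at 180° is staggered. OH at 120° is gauche with Br at 180° (2.4); OH at 120° is gauche with iPr at 60° (3.6); NH2 at 240° is gauche with Br at 180° (3.5); NH2 at 240° is gauche with Ph at 300° (4.3). Total 13.8 kJ/mol.
Br at 240° is eclipsed. H at 0° is eclipsed with Ph at 0° (8.8); OH at 120° is eclipsed with iPr at 120° (10.9); NH2 at 240° is eclipsed with Br at 240° (8.7). Total 28.4 kJ/mol.
Br at 300° is staggered. OH at 120° is gauche with Ph at 60° (3.0); OH at 120° is gauche with iPr at 180° (3.6); NH2 at 240° is gauche with Br at 300° (3.5); NH2 at 240° is gauche with iPr at 180° (4.0). Total 14.1 kJ/mol.
Max at 0° (28.9 kJ/mol), min at 60° (13.7 kJ/mol); barrier = 15.2 kJ/mol.

15.2 kJ/mol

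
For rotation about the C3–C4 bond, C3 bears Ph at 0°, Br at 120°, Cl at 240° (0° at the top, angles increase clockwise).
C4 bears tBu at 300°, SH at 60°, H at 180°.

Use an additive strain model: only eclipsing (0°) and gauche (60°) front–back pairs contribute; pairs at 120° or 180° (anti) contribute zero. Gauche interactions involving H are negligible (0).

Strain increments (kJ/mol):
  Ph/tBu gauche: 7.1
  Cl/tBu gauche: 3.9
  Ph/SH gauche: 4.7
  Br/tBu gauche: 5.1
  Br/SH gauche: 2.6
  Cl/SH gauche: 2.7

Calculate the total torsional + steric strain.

This conformer (staggered): Ph(0°)/tBu(300°) gauche 7.1; Ph(0°)/SH(60°) gauche 4.7; Br(120°)/SH(60°) gauche 2.6; Cl(240°)/tBu(300°) gauche 3.9 → 18.3 kJ/mol.

18.3 kJ/mol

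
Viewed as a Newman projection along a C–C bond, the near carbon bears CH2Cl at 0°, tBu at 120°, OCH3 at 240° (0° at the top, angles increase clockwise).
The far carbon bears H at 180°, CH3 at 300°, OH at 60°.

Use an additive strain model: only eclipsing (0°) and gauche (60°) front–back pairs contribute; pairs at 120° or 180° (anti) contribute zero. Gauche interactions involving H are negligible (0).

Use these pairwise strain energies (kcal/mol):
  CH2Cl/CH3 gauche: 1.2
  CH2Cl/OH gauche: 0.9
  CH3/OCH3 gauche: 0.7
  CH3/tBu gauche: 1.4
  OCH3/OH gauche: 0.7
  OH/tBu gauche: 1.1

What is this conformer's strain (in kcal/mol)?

3.9 kcal/mol

This conformer (staggered): CH2Cl(0°)/CH3(300°) gauche 1.2; CH2Cl(0°)/OH(60°) gauche 0.9; tBu(120°)/OH(60°) gauche 1.1; OCH3(240°)/CH3(300°) gauche 0.7 → 3.9 kcal/mol.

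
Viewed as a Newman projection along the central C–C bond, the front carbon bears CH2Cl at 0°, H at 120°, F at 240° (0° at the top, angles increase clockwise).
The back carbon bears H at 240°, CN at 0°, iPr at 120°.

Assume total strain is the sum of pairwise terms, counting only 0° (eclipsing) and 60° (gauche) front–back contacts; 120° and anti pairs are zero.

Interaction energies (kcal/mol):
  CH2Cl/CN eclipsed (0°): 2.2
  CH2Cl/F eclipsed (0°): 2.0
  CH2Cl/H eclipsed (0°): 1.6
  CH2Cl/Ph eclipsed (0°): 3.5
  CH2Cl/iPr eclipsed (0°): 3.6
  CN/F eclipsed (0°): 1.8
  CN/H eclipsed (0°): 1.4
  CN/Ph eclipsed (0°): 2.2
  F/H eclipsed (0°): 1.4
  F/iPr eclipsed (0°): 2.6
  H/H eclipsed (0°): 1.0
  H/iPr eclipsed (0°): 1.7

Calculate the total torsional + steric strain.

This conformer is eclipsed. CH2Cl at 0° is eclipsed with CN at 0° (2.2); H at 120° is eclipsed with iPr at 120° (1.7); F at 240° is eclipsed with H at 240° (1.4). Total 5.3 kcal/mol.

5.3 kcal/mol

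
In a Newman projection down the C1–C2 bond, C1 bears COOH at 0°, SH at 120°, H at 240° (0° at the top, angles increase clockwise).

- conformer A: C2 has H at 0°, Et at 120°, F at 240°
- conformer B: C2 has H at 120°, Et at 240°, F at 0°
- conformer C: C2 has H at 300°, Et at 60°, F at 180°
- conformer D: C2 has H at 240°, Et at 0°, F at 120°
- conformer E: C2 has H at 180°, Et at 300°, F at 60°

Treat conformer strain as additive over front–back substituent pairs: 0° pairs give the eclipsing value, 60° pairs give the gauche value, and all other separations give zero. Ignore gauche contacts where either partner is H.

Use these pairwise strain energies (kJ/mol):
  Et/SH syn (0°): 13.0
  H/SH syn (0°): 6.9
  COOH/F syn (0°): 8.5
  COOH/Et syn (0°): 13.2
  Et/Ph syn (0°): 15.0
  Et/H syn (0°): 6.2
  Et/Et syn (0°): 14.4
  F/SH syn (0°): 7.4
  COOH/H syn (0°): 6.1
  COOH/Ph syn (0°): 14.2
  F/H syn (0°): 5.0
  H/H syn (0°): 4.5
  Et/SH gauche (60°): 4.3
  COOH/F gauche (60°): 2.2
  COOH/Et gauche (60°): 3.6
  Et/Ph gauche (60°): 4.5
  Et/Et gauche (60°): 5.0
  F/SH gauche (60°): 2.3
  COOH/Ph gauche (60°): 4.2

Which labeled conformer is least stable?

D

A is eclipsed. COOH at 0° is eclipsed with H at 0° (6.1); SH at 120° is eclipsed with Et at 120° (13.0); H at 240° is eclipsed with F at 240° (5.0). Total 24.1 kJ/mol.
B is eclipsed. COOH at 0° is eclipsed with F at 0° (8.5); SH at 120° is eclipsed with H at 120° (6.9); H at 240° is eclipsed with Et at 240° (6.2). Total 21.6 kJ/mol.
C is staggered. COOH at 0° is gauche with Et at 60° (3.6); SH at 120° is gauche with Et at 60° (4.3); SH at 120° is gauche with F at 180° (2.3). Total 10.2 kJ/mol.
D is eclipsed. COOH at 0° is eclipsed with Et at 0° (13.2); SH at 120° is eclipsed with F at 120° (7.4); H at 240° is eclipsed with H at 240° (4.5). Total 25.1 kJ/mol.
E is staggered. COOH at 0° is gauche with Et at 300° (3.6); COOH at 0° is gauche with F at 60° (2.2); SH at 120° is gauche with F at 60° (2.3). Total 8.1 kJ/mol.
D has the highest total (25.1 kJ/mol).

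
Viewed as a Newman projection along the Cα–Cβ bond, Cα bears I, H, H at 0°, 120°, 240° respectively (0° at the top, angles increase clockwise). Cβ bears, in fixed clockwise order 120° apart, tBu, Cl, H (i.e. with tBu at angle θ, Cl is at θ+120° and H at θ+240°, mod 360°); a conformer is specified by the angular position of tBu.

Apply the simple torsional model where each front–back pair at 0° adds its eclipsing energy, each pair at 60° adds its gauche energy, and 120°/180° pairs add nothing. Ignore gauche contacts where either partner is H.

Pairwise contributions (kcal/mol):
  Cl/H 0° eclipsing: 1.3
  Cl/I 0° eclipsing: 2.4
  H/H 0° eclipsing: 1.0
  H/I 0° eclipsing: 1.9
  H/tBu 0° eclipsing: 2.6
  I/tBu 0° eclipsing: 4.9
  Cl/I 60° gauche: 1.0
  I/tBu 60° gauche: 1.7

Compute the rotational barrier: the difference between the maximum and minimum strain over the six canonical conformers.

6.2 kcal/mol

tBu at 0° (eclipsed): I(0°)/tBu(0°) eclipsed 4.9; H(120°)/Cl(120°) eclipsed 1.3; H(240°)/H(240°) eclipsed 1.0 → 7.2 kcal/mol.
tBu at 60° (staggered): I(0°)/tBu(60°) gauche 1.7 → 1.7 kcal/mol.
tBu at 120° (eclipsed): I(0°)/H(0°) eclipsed 1.9; H(120°)/tBu(120°) eclipsed 2.6; H(240°)/Cl(240°) eclipsed 1.3 → 5.8 kcal/mol.
tBu at 180° (staggered): I(0°)/Cl(300°) gauche 1.0 → 1.0 kcal/mol.
tBu at 240° (eclipsed): I(0°)/Cl(0°) eclipsed 2.4; H(120°)/H(120°) eclipsed 1.0; H(240°)/tBu(240°) eclipsed 2.6 → 6.0 kcal/mol.
tBu at 300° (staggered): I(0°)/tBu(300°) gauche 1.7; I(0°)/Cl(60°) gauche 1.0 → 2.7 kcal/mol.
Max at 0° (7.2 kcal/mol), min at 180° (1.0 kcal/mol); barrier = 6.2 kcal/mol.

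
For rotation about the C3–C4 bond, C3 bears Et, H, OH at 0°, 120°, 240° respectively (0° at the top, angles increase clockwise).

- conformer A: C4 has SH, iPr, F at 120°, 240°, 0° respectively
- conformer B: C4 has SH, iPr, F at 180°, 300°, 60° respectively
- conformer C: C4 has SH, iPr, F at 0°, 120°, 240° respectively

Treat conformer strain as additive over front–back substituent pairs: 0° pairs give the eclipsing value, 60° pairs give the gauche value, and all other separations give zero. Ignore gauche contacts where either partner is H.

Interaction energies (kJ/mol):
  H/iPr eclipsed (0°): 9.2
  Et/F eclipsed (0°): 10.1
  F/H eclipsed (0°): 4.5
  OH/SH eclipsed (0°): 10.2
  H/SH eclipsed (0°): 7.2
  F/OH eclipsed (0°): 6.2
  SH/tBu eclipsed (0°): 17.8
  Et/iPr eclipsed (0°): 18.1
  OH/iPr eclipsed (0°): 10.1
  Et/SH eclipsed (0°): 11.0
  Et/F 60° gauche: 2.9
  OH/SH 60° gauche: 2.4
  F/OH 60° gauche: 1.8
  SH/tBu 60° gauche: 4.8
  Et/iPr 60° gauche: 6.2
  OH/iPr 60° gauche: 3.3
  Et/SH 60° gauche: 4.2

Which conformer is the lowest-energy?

B

A is eclipsed. Et at 0° is eclipsed with F at 0° (10.1); H at 120° is eclipsed with SH at 120° (7.2); OH at 240° is eclipsed with iPr at 240° (10.1). Total 27.4 kJ/mol.
B is staggered. Et at 0° is gauche with iPr at 300° (6.2); Et at 0° is gauche with F at 60° (2.9); OH at 240° is gauche with SH at 180° (2.4); OH at 240° is gauche with iPr at 300° (3.3). Total 14.8 kJ/mol.
C is eclipsed. Et at 0° is eclipsed with SH at 0° (11.0); H at 120° is eclipsed with iPr at 120° (9.2); OH at 240° is eclipsed with F at 240° (6.2). Total 26.4 kJ/mol.
B has the lowest total (14.8 kJ/mol).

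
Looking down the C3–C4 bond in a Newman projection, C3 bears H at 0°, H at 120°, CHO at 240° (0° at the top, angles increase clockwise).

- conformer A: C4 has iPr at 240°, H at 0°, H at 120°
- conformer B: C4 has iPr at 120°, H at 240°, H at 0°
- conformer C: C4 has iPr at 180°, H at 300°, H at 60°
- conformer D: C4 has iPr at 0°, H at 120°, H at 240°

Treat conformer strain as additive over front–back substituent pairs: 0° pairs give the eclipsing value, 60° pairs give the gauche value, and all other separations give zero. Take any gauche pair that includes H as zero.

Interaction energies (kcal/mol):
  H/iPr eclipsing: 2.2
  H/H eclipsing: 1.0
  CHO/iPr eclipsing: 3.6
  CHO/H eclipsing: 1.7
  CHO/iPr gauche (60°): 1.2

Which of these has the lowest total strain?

C

A (eclipsed): H–H eclipsed, H–H eclipsed, CHO–iPr eclipsed; 1.0 + 1.0 + 3.6 = 5.6 kcal/mol.
B (eclipsed): H–H eclipsed, H–iPr eclipsed, CHO–H eclipsed; 1.0 + 2.2 + 1.7 = 4.9 kcal/mol.
C (staggered): CHO–iPr gauche; 1.2 = 1.2 kcal/mol.
D (eclipsed): H–iPr eclipsed, H–H eclipsed, CHO–H eclipsed; 2.2 + 1.0 + 1.7 = 4.9 kcal/mol.
C has the lowest total (1.2 kcal/mol).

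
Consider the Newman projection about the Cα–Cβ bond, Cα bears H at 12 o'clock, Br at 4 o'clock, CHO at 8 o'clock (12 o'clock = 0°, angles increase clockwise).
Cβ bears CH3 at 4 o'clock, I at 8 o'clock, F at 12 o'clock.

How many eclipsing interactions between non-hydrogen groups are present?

Non-H eclipsing pairs: Br(120°)/CH3(120°); CHO(240°)/I(240°) — 2 interactions.

2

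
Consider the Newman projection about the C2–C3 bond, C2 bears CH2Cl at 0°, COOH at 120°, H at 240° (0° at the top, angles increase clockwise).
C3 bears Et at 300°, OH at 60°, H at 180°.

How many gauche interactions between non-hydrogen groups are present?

Non-H gauche pairs: CH2Cl(0°)/Et(300°); CH2Cl(0°)/OH(60°); COOH(120°)/OH(60°) — 3 interactions.

3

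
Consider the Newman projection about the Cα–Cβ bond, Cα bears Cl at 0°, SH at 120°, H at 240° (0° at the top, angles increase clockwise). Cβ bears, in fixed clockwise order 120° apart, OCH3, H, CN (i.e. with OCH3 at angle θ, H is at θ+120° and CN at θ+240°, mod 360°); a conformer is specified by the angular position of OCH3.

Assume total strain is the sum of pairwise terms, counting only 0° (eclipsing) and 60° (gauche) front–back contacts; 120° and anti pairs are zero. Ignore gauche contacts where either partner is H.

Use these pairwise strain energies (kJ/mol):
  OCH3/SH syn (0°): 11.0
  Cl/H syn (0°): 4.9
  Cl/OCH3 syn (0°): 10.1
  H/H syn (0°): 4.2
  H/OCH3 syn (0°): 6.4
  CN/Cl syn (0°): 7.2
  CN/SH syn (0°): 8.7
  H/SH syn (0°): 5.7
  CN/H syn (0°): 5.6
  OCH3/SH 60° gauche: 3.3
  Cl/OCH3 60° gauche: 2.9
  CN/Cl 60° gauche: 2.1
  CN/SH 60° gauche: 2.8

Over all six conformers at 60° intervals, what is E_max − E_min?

OCH3 at 0° (eclipsed): Cl–OCH3 eclipsed, SH–H eclipsed, H–CN eclipsed; 10.1 + 5.7 + 5.6 = 21.4 kJ/mol.
OCH3 at 60° (staggered): Cl–OCH3 gauche, Cl–CN gauche, SH–OCH3 gauche; 2.9 + 2.1 + 3.3 = 8.3 kJ/mol.
OCH3 at 120° (eclipsed): Cl–CN eclipsed, SH–OCH3 eclipsed, H–H eclipsed; 7.2 + 11.0 + 4.2 = 22.4 kJ/mol.
OCH3 at 180° (staggered): Cl–CN gauche, SH–OCH3 gauche, SH–CN gauche; 2.1 + 3.3 + 2.8 = 8.2 kJ/mol.
OCH3 at 240° (eclipsed): Cl–H eclipsed, SH–CN eclipsed, H–OCH3 eclipsed; 4.9 + 8.7 + 6.4 = 20.0 kJ/mol.
OCH3 at 300° (staggered): Cl–OCH3 gauche, SH–CN gauche; 2.9 + 2.8 = 5.7 kJ/mol.
Max at 120° (22.4 kJ/mol), min at 300° (5.7 kJ/mol); barrier = 16.7 kJ/mol.

16.7 kJ/mol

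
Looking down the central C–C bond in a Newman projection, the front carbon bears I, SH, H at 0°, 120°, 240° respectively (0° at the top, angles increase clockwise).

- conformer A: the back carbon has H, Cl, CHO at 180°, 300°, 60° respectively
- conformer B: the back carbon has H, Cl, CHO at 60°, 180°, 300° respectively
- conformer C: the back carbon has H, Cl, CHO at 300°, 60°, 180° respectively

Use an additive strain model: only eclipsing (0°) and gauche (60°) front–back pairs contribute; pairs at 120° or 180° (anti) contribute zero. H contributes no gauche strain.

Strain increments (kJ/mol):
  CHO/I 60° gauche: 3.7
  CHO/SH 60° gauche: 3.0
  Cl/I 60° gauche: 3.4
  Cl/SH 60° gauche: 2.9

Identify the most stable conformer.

A (staggered): I–Cl gauche, I–CHO gauche, SH–CHO gauche; 3.4 + 3.7 + 3.0 = 10.1 kJ/mol.
B (staggered): I–CHO gauche, SH–Cl gauche; 3.7 + 2.9 = 6.6 kJ/mol.
C (staggered): I–Cl gauche, SH–Cl gauche, SH–CHO gauche; 3.4 + 2.9 + 3.0 = 9.3 kJ/mol.
B has the lowest total (6.6 kJ/mol).

B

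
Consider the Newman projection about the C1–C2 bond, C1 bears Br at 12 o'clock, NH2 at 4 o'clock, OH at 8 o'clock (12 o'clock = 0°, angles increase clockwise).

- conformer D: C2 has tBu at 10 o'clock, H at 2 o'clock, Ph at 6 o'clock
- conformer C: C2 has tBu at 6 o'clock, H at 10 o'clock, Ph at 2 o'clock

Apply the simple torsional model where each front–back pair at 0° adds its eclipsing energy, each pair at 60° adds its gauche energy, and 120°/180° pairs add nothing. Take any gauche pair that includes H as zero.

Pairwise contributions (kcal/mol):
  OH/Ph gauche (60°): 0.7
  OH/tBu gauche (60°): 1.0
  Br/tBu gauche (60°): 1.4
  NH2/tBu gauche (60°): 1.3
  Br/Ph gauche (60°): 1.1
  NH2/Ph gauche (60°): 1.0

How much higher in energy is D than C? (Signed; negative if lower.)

-0.3 kcal/mol

D (staggered): Br(0°)/tBu(300°) gauche 1.4; NH2(120°)/Ph(180°) gauche 1.0; OH(240°)/tBu(300°) gauche 1.0; OH(240°)/Ph(180°) gauche 0.7 → 4.1 kcal/mol.
C (staggered): Br(0°)/Ph(60°) gauche 1.1; NH2(120°)/tBu(180°) gauche 1.3; NH2(120°)/Ph(60°) gauche 1.0; OH(240°)/tBu(180°) gauche 1.0 → 4.4 kcal/mol.
E(D) − E(C) = 4.1 − 4.4 = -0.3 kcal/mol.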